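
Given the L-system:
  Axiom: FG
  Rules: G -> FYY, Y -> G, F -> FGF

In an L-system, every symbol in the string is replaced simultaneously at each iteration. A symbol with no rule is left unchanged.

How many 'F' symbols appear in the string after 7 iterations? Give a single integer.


Answer: 803

Derivation:
Final string: FGFFYYFGFFGFGGFGFFYYFGFFGFFYYFGFFYYFYYFGFFYYFGFFGFGGFGFFYYFGFFGFFYYFGFFGFGGFGFFYYFGFFGFGGFGFGGFGFFYYFGFFGFGGFGFFYYFGFFGFFYYFGFFYYFYYFGFFYYFGFFGFGGFGFFYYFGFFGFFYYFGFFGFGGFGFFYYFGFFGFFYYFGFFYYFYYFGFFYYFGFFGFGGFGFFYYFGFFGFFYYFGFFYYFYYFGFFYYFGFFYYFYYFGFFYYFGFFGFGGFGFFYYFGFFGFFYYFGFFYYFYYFGFFYYFGFFGFGGFGFFYYFGFFGFFYYFGFFGFGGFGFFYYFGFFGFGGFGFGGFGFFYYFGFFGFGGFGFFYYFGFFGFFYYFGFFYYFYYFGFFYYFGFFGFGGFGFFYYFGFFGFFYYFGFFGFGGFGFFYYFGFFGFFYYFGFFYYFYYFGFFYYFGFFGFGGFGFFYYFGFFGFFYYFGFFGFGGFGFFYYFGFFGFGGFGFGGFGFFYYFGFFGFGGFGFFYYFGFFGFFYYFGFFYYFYYFGFFYYFGFFGFGGFGFFYYFGFFGFFYYFGFFGFGGFGFFYYFGFFGFGGFGFGGFGFFYYFGFFGFGGFGFFYYFGFFGFGGFGFGGFGFFYYFGFFGFGGFGFFYYFGFFGFFYYFGFFYYFYYFGFFYYFGFFGFGGFGFFYYFGFFGFFYYFGFFGFGGFGFFYYFGFFGFGGFGFGGFGFFYYFGFFGFGGFGFFYYFGFFGFFYYFGFFYYFYYFGFFYYFGFFGFGGFGFFYYFGFFGFFYYFGFFGFGGFGFFYYFGFFGFFYYFGFFYYFYYFGFFYYFGFFGFGGFGFFYYFGFFGFFYYFGFFYYFYYFGFFYYFGFFYYFYYFGFFYYFGFFGFGGFGFFYYFGFFGFFYYFGFFYYFYYFGFFYYFGFFGFGGFGFFYYFGFFGFFYYFGFFGFGGFGFFYYFGFFGFGGFGFGGFGFFYYFGFFGFGGFGFFYYFGFFGFFYYFGFFYYFYYFGFFYYFGFFGFGGFGFFYYFGFFGFFYYFGFFGFGGFGFFYYFGFFGFFYYFGFFYYFYYFGFFYYFGFFGFGGFGFFYYFGFFGFFYYFGFFGFGGFGFFYYFGFFGFGGFGFGGFGFFYYFGFFGFGGFGFFYYFGFFGFFYYFGFFYYFYYFGFFYYFGFFGFGGFGFFYYFGFFGFFYYFGFFGFGGFGFFYYFGFFGFFYYFGFFYYFYYFGFFYYFGFFGFGGFGFFYYFGFFGFFYYFGFFYYFYYFGFFYYFGFFYYFYYFGFFYYFGFFGFGGFGFFYYFGFFGFFYYFGFFYYFYYFGFFYYFGFFGFGGFGFFYYFGFFGFFYYFGFFGFGGFGFFYYFGFFGFGGFGFGGFGFFYYFGFFGFGGFGFFYYFGFFGFFYYFGFFYYFYYFGFFYYFGFFGFGGFGFFYYFGFFGFFYYFGFFGFGGFGFFYYFGFFGFFYYFGFFYYFYYFGFFYYFGFFGFGGFGFFYYFGFFGFFYYFGFFYYFYYFGFFYYFGFFYYFYYFGFFYYFGFFGFGGFGFFYYFGFFGFFYYFGFFYYFYYFGFFYYFGFFGFGGFGFFYYFGFFGFFYYFGFFYYFYYFGFFYYFGFFYYFYY
Count of 'F': 803


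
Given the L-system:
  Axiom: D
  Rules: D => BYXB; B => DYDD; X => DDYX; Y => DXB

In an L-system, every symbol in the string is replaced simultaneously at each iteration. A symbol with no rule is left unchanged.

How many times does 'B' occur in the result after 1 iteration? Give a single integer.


Step 0: D  (0 'B')
Step 1: BYXB  (2 'B')

Answer: 2


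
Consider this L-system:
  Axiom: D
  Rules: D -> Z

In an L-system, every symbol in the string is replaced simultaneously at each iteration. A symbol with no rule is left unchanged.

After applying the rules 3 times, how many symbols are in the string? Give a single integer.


Step 0: length = 1
Step 1: length = 1
Step 2: length = 1
Step 3: length = 1

Answer: 1


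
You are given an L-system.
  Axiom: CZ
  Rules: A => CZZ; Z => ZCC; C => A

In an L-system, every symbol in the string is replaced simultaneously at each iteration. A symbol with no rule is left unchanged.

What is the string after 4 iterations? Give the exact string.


Step 0: CZ
Step 1: AZCC
Step 2: CZZZCCAA
Step 3: AZCCZCCZCCAACZZCZZ
Step 4: CZZZCCAAZCCAAZCCAACZZCZZAZCCZCCAZCCZCC

Answer: CZZZCCAAZCCAAZCCAACZZCZZAZCCZCCAZCCZCC


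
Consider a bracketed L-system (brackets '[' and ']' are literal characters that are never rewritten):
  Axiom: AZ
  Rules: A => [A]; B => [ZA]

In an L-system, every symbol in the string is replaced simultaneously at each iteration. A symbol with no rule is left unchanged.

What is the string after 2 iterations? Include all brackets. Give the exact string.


Answer: [[A]]Z

Derivation:
Step 0: AZ
Step 1: [A]Z
Step 2: [[A]]Z


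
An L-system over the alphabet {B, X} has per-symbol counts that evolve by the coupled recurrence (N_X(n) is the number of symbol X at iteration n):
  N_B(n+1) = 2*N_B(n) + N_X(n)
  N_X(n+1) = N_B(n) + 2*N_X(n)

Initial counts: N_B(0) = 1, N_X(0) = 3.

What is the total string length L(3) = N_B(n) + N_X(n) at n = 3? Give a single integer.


Step 0: N_B=1, N_X=3, L=4
Step 1: N_B=5, N_X=7, L=12
Step 2: N_B=17, N_X=19, L=36
Step 3: N_B=53, N_X=55, L=108

Answer: 108


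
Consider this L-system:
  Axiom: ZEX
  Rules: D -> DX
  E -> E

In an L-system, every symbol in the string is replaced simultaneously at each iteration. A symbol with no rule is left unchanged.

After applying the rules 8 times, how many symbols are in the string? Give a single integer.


Answer: 3

Derivation:
Step 0: length = 3
Step 1: length = 3
Step 2: length = 3
Step 3: length = 3
Step 4: length = 3
Step 5: length = 3
Step 6: length = 3
Step 7: length = 3
Step 8: length = 3


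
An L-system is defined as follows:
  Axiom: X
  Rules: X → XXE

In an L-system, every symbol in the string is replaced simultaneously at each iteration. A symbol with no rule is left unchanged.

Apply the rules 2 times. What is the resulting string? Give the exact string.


Step 0: X
Step 1: XXE
Step 2: XXEXXEE

Answer: XXEXXEE


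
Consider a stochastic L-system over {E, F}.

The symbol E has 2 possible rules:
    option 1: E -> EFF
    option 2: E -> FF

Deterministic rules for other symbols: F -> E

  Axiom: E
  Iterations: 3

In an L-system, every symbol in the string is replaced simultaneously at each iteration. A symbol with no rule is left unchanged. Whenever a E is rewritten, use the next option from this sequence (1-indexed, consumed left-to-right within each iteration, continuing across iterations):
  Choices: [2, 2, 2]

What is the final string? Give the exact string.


Answer: FFFF

Derivation:
Step 0: E
Step 1: FF  (used choices [2])
Step 2: EE  (used choices [])
Step 3: FFFF  (used choices [2, 2])


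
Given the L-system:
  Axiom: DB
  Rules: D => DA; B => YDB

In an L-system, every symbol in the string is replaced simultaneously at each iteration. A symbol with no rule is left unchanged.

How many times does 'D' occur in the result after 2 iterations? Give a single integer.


Answer: 3

Derivation:
Step 0: DB  (1 'D')
Step 1: DAYDB  (2 'D')
Step 2: DAAYDAYDB  (3 'D')


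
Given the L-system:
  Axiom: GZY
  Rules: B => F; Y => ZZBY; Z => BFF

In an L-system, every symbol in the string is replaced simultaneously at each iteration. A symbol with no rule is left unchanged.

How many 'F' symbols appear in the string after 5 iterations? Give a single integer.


Answer: 29

Derivation:
Step 0: GZY  (0 'F')
Step 1: GBFFZZBY  (2 'F')
Step 2: GFFFBFFBFFFZZBY  (8 'F')
Step 3: GFFFFFFFFFFBFFBFFFZZBY  (15 'F')
Step 4: GFFFFFFFFFFFFFFFFFBFFBFFFZZBY  (22 'F')
Step 5: GFFFFFFFFFFFFFFFFFFFFFFFFBFFBFFFZZBY  (29 'F')


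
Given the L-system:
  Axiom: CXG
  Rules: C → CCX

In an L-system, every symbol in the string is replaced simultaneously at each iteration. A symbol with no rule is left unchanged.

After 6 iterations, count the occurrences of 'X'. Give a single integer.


Answer: 64

Derivation:
Step 0: CXG  (1 'X')
Step 1: CCXXG  (2 'X')
Step 2: CCXCCXXXG  (4 'X')
Step 3: CCXCCXXCCXCCXXXXG  (8 'X')
Step 4: CCXCCXXCCXCCXXXCCXCCXXCCXCCXXXXXG  (16 'X')
Step 5: CCXCCXXCCXCCXXXCCXCCXXCCXCCXXXXCCXCCXXCCXCCXXXCCXCCXXCCXCCXXXXXXG  (32 'X')
Step 6: CCXCCXXCCXCCXXXCCXCCXXCCXCCXXXXCCXCCXXCCXCCXXXCCXCCXXCCXCCXXXXXCCXCCXXCCXCCXXXCCXCCXXCCXCCXXXXCCXCCXXCCXCCXXXCCXCCXXCCXCCXXXXXXXG  (64 'X')


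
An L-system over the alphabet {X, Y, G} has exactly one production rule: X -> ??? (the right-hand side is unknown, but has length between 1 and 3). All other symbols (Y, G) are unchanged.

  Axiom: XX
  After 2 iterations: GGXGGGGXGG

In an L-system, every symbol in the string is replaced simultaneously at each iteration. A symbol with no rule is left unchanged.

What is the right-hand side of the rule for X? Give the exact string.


Trying X -> GXG:
  Step 0: XX
  Step 1: GXGGXG
  Step 2: GGXGGGGXGG
Matches the given result.

Answer: GXG


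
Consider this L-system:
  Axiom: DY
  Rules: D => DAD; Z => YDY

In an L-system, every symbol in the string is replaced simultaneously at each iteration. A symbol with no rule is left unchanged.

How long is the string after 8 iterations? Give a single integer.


Step 0: length = 2
Step 1: length = 4
Step 2: length = 8
Step 3: length = 16
Step 4: length = 32
Step 5: length = 64
Step 6: length = 128
Step 7: length = 256
Step 8: length = 512

Answer: 512


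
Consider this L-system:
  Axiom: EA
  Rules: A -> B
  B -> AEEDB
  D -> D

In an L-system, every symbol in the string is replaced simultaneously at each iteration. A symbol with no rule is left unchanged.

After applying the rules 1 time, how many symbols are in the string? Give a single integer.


Answer: 2

Derivation:
Step 0: length = 2
Step 1: length = 2


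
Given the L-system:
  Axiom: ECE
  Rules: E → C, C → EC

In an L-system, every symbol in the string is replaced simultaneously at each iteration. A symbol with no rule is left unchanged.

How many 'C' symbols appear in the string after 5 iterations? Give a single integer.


Step 0: ECE  (1 'C')
Step 1: CECC  (3 'C')
Step 2: ECCECEC  (4 'C')
Step 3: CECECCECCEC  (7 'C')
Step 4: ECCECCECECCECECCEC  (11 'C')
Step 5: CECECCECECCECCECECCECCECECCEC  (18 'C')

Answer: 18


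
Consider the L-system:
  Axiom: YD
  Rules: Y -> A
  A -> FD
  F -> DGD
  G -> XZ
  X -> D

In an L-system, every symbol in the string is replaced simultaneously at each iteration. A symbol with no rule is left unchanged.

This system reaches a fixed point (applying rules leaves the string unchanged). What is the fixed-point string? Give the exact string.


Answer: DDZDDD

Derivation:
Step 0: YD
Step 1: AD
Step 2: FDD
Step 3: DGDDD
Step 4: DXZDDD
Step 5: DDZDDD
Step 6: DDZDDD  (unchanged — fixed point at step 5)


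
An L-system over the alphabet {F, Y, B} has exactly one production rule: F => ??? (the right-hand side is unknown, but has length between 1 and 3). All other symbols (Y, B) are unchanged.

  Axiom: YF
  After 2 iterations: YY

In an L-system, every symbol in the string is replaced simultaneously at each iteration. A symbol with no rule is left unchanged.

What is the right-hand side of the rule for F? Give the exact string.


Trying F => Y:
  Step 0: YF
  Step 1: YY
  Step 2: YY
Matches the given result.

Answer: Y


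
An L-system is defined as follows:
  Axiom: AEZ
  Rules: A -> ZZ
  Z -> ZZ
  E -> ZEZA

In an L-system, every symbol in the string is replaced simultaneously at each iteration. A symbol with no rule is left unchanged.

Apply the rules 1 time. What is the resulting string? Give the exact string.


Step 0: AEZ
Step 1: ZZZEZAZZ

Answer: ZZZEZAZZ


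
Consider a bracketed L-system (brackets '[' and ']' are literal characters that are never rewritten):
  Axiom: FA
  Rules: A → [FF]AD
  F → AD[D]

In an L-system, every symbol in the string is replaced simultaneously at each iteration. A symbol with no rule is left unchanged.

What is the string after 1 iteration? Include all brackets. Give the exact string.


Answer: AD[D][FF]AD

Derivation:
Step 0: FA
Step 1: AD[D][FF]AD


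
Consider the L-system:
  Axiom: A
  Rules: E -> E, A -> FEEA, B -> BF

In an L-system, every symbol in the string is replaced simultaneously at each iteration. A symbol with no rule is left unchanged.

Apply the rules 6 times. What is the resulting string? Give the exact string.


Answer: FEEFEEFEEFEEFEEFEEA

Derivation:
Step 0: A
Step 1: FEEA
Step 2: FEEFEEA
Step 3: FEEFEEFEEA
Step 4: FEEFEEFEEFEEA
Step 5: FEEFEEFEEFEEFEEA
Step 6: FEEFEEFEEFEEFEEFEEA


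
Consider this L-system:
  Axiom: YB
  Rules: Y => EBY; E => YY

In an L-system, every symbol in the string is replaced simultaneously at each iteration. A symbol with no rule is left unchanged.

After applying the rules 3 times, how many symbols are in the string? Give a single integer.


Step 0: length = 2
Step 1: length = 4
Step 2: length = 7
Step 3: length = 14

Answer: 14


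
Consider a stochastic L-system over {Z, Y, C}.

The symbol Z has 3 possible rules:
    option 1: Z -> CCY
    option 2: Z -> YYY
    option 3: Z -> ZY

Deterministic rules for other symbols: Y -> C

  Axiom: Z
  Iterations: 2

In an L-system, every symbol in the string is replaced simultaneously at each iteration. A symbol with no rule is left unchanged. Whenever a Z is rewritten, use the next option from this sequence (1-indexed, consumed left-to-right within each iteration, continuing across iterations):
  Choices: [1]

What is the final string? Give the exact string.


Answer: CCC

Derivation:
Step 0: Z
Step 1: CCY  (used choices [1])
Step 2: CCC  (used choices [])


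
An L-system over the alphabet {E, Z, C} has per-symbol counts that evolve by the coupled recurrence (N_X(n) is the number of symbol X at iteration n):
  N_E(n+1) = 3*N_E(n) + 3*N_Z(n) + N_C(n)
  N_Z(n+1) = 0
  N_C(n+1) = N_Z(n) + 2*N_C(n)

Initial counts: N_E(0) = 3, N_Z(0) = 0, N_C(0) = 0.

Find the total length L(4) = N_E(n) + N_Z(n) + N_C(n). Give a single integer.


Step 0: N_E=3, N_Z=0, N_C=0, L=3
Step 1: N_E=9, N_Z=0, N_C=0, L=9
Step 2: N_E=27, N_Z=0, N_C=0, L=27
Step 3: N_E=81, N_Z=0, N_C=0, L=81
Step 4: N_E=243, N_Z=0, N_C=0, L=243

Answer: 243


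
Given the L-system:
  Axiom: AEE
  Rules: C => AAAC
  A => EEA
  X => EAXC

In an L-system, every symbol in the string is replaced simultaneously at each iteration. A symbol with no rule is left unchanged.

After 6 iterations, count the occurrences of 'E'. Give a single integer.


Step 0: AEE  (2 'E')
Step 1: EEAEE  (4 'E')
Step 2: EEEEAEE  (6 'E')
Step 3: EEEEEEAEE  (8 'E')
Step 4: EEEEEEEEAEE  (10 'E')
Step 5: EEEEEEEEEEAEE  (12 'E')
Step 6: EEEEEEEEEEEEAEE  (14 'E')

Answer: 14


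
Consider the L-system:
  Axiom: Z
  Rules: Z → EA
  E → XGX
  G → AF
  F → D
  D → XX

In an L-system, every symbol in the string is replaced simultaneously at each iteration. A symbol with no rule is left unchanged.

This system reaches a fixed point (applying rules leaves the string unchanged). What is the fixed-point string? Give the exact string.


Answer: XAXXXA

Derivation:
Step 0: Z
Step 1: EA
Step 2: XGXA
Step 3: XAFXA
Step 4: XADXA
Step 5: XAXXXA
Step 6: XAXXXA  (unchanged — fixed point at step 5)


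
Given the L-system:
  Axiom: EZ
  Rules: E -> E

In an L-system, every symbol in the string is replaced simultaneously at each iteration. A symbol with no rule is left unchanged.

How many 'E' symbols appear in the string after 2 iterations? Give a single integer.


Answer: 1

Derivation:
Step 0: EZ  (1 'E')
Step 1: EZ  (1 'E')
Step 2: EZ  (1 'E')


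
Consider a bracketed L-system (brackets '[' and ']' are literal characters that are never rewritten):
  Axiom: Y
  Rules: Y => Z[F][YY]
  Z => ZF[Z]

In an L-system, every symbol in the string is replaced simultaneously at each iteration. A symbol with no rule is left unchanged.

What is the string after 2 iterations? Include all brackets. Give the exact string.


Answer: ZF[Z][F][Z[F][YY]Z[F][YY]]

Derivation:
Step 0: Y
Step 1: Z[F][YY]
Step 2: ZF[Z][F][Z[F][YY]Z[F][YY]]


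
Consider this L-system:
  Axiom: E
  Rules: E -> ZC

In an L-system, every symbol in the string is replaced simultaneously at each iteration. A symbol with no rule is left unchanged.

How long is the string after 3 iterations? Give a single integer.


Answer: 2

Derivation:
Step 0: length = 1
Step 1: length = 2
Step 2: length = 2
Step 3: length = 2


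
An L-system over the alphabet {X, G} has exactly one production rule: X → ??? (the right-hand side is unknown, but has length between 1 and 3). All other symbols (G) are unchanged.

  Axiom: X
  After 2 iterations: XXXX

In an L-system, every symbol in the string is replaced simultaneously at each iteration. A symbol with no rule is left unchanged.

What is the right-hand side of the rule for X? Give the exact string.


Trying X → XX:
  Step 0: X
  Step 1: XX
  Step 2: XXXX
Matches the given result.

Answer: XX


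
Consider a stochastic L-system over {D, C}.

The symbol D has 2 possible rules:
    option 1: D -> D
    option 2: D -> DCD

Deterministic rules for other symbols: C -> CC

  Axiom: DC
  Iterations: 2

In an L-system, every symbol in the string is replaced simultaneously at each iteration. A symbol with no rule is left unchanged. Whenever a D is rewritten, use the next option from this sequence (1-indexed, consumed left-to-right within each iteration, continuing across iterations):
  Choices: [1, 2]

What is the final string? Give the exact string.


Answer: DCDCCCC

Derivation:
Step 0: DC
Step 1: DCC  (used choices [1])
Step 2: DCDCCCC  (used choices [2])


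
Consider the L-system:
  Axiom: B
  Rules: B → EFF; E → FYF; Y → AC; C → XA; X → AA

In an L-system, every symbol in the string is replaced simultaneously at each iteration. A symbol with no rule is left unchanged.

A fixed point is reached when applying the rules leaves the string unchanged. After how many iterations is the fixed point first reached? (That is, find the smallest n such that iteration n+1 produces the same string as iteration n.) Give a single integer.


Step 0: B
Step 1: EFF
Step 2: FYFFF
Step 3: FACFFF
Step 4: FAXAFFF
Step 5: FAAAAFFF
Step 6: FAAAAFFF  (unchanged — fixed point at step 5)

Answer: 5


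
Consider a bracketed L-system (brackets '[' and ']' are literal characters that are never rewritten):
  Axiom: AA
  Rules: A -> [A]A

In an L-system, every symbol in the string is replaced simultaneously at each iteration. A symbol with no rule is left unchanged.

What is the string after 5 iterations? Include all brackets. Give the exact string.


Step 0: AA
Step 1: [A]A[A]A
Step 2: [[A]A][A]A[[A]A][A]A
Step 3: [[[A]A][A]A][[A]A][A]A[[[A]A][A]A][[A]A][A]A
Step 4: [[[[A]A][A]A][[A]A][A]A][[[A]A][A]A][[A]A][A]A[[[[A]A][A]A][[A]A][A]A][[[A]A][A]A][[A]A][A]A
Step 5: [[[[[A]A][A]A][[A]A][A]A][[[A]A][A]A][[A]A][A]A][[[[A]A][A]A][[A]A][A]A][[[A]A][A]A][[A]A][A]A[[[[[A]A][A]A][[A]A][A]A][[[A]A][A]A][[A]A][A]A][[[[A]A][A]A][[A]A][A]A][[[A]A][A]A][[A]A][A]A

Answer: [[[[[A]A][A]A][[A]A][A]A][[[A]A][A]A][[A]A][A]A][[[[A]A][A]A][[A]A][A]A][[[A]A][A]A][[A]A][A]A[[[[[A]A][A]A][[A]A][A]A][[[A]A][A]A][[A]A][A]A][[[[A]A][A]A][[A]A][A]A][[[A]A][A]A][[A]A][A]A


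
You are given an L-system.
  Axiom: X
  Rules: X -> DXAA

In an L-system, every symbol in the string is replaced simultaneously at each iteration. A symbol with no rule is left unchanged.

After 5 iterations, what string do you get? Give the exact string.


Answer: DDDDDXAAAAAAAAAA

Derivation:
Step 0: X
Step 1: DXAA
Step 2: DDXAAAA
Step 3: DDDXAAAAAA
Step 4: DDDDXAAAAAAAA
Step 5: DDDDDXAAAAAAAAAA


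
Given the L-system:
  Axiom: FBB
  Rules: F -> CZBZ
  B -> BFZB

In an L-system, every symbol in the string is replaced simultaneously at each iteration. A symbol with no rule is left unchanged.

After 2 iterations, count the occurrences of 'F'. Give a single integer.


Step 0: FBB  (1 'F')
Step 1: CZBZBFZBBFZB  (2 'F')
Step 2: CZBFZBZBFZBCZBZZBFZBBFZBCZBZZBFZB  (5 'F')

Answer: 5


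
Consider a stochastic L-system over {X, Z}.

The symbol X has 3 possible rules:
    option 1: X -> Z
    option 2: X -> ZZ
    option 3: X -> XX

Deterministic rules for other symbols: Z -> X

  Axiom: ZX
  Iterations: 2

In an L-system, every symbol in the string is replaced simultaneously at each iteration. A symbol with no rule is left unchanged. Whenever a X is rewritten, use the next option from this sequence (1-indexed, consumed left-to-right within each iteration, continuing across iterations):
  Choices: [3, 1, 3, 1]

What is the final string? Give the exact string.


Step 0: ZX
Step 1: XXX  (used choices [3])
Step 2: ZXXZ  (used choices [1, 3, 1])

Answer: ZXXZ


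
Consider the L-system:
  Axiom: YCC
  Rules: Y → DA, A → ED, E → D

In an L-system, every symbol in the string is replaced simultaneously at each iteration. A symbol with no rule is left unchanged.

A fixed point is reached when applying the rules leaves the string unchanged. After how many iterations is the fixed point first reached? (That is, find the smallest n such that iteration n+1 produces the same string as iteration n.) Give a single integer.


Step 0: YCC
Step 1: DACC
Step 2: DEDCC
Step 3: DDDCC
Step 4: DDDCC  (unchanged — fixed point at step 3)

Answer: 3


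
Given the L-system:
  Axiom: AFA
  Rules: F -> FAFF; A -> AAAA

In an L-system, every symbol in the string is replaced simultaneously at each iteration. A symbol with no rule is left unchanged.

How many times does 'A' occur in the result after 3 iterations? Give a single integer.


Answer: 165

Derivation:
Step 0: AFA  (2 'A')
Step 1: AAAAFAFFAAAA  (9 'A')
Step 2: AAAAAAAAAAAAAAAAFAFFAAAAFAFFFAFFAAAAAAAAAAAAAAAA  (39 'A')
Step 3: AAAAAAAAAAAAAAAAAAAAAAAAAAAAAAAAAAAAAAAAAAAAAAAAAAAAAAAAAAAAAAAAFAFFAAAAFAFFFAFFAAAAAAAAAAAAAAAAFAFFAAAAFAFFFAFFFAFFAAAAFAFFFAFFAAAAAAAAAAAAAAAAAAAAAAAAAAAAAAAAAAAAAAAAAAAAAAAAAAAAAAAAAAAAAAAA  (165 'A')


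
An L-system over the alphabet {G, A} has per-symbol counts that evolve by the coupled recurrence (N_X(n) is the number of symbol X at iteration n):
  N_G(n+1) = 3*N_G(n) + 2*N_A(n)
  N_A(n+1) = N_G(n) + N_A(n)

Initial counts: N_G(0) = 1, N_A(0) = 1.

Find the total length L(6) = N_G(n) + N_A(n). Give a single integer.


Answer: 5042

Derivation:
Step 0: N_G=1, N_A=1, L=2
Step 1: N_G=5, N_A=2, L=7
Step 2: N_G=19, N_A=7, L=26
Step 3: N_G=71, N_A=26, L=97
Step 4: N_G=265, N_A=97, L=362
Step 5: N_G=989, N_A=362, L=1351
Step 6: N_G=3691, N_A=1351, L=5042


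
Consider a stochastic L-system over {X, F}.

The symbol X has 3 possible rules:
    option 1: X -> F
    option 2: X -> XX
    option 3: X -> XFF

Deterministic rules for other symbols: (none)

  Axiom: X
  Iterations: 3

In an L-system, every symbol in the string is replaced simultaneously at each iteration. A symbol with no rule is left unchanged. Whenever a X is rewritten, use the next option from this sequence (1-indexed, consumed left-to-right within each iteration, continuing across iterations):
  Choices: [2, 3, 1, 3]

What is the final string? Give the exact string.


Step 0: X
Step 1: XX  (used choices [2])
Step 2: XFFF  (used choices [3, 1])
Step 3: XFFFFF  (used choices [3])

Answer: XFFFFF


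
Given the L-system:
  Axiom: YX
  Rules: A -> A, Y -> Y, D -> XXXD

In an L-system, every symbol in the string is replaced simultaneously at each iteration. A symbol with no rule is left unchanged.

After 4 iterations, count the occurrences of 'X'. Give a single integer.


Step 0: YX  (1 'X')
Step 1: YX  (1 'X')
Step 2: YX  (1 'X')
Step 3: YX  (1 'X')
Step 4: YX  (1 'X')

Answer: 1


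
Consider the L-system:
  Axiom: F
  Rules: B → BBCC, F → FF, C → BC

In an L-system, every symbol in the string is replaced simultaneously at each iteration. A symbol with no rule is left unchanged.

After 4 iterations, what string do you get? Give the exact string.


Answer: FFFFFFFFFFFFFFFF

Derivation:
Step 0: F
Step 1: FF
Step 2: FFFF
Step 3: FFFFFFFF
Step 4: FFFFFFFFFFFFFFFF


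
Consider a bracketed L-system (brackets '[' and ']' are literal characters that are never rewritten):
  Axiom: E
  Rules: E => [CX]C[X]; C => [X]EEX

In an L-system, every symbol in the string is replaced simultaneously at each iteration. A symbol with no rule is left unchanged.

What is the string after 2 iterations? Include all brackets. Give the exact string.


Answer: [[X]EEXX][X]EEX[X]

Derivation:
Step 0: E
Step 1: [CX]C[X]
Step 2: [[X]EEXX][X]EEX[X]


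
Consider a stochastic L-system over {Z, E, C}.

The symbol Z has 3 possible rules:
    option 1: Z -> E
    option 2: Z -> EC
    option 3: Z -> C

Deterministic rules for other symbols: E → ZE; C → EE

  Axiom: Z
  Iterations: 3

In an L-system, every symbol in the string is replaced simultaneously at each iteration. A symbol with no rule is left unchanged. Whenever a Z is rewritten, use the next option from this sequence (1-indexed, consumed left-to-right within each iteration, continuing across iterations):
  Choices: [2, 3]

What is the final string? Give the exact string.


Step 0: Z
Step 1: EC  (used choices [2])
Step 2: ZEEE  (used choices [])
Step 3: CZEZEZE  (used choices [3])

Answer: CZEZEZE


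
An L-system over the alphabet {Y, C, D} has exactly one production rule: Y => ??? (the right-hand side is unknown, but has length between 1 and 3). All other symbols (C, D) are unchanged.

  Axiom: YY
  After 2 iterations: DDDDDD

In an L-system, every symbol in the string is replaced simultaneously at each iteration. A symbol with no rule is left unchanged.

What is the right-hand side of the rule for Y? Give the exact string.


Trying Y => DDD:
  Step 0: YY
  Step 1: DDDDDD
  Step 2: DDDDDD
Matches the given result.

Answer: DDD


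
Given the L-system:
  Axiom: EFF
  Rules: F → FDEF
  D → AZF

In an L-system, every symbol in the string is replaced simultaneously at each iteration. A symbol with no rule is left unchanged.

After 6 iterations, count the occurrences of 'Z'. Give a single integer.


Step 0: length=3, 'Z' count=0
Step 1: length=9, 'Z' count=0
Step 2: length=25, 'Z' count=2
Step 3: length=63, 'Z' count=6
Step 4: length=155, 'Z' count=16
Step 5: length=377, 'Z' count=40
Step 6: length=913, 'Z' count=98
Final string: EFDEFAZFEFDEFAZFDEFEFDEFAZFEFDEFAZFDEFAZFEFDEFEFDEFAZFEFDEFAZFDEFEFDEFAZFEFDEFAZFDEFAZFEFDEFAZFDEFEFDEFAZFEFDEFEFDEFAZFEFDEFAZFDEFEFDEFAZFEFDEFAZFDEFAZFEFDEFEFDEFAZFEFDEFAZFDEFEFDEFAZFEFDEFAZFDEFAZFEFDEFAZFDEFEFDEFAZFEFDEFAZFDEFAZFEFDEFEFDEFAZFEFDEFAZFDEFEFDEFAZFEFDEFEFDEFAZFEFDEFAZFDEFEFDEFAZFEFDEFAZFDEFAZFEFDEFEFDEFAZFEFDEFAZFDEFEFDEFAZFEFDEFAZFDEFAZFEFDEFAZFDEFEFDEFAZFEFDEFEFDEFAZFEFDEFAZFDEFEFDEFAZFEFDEFAZFDEFAZFEFDEFEFDEFAZFEFDEFAZFDEFEFDEFAZFEFDEFFDEFAZFEFDEFAZFDEFEFDEFAZFEFDEFAZFDEFAZFEFDEFEFDEFAZFEFDEFAZFDEFEFDEFAZFEFDEFAZFDEFAZFEFDEFAZFDEFEFDEFAZFEFDEFEFDEFAZFEFDEFAZFDEFEFDEFAZFEFDEFAZFDEFAZFEFDEFEFDEFAZFEFDEFAZFDEFEFDEFAZFEFDEFAZFDEFAZFEFDEFAZFDEFEFDEFAZFEFDEFAZFDEFAZFEFDEFEFDEFAZFEFDEFAZFDEFEFDEFAZFEFDEFEFDEFAZFEFDEFAZFDEFEFDEFAZFEFDEFAZFDEFAZFEFDEFEFDEFAZFEFDEFAZFDEFEFDEFAZFEFDEFAZFDEFAZFEFDEFAZFDEFEFDEFAZFEFDEFEFDEFAZFEFDEFAZFDEFEFDEFAZFEFDEFAZFDEFAZFEFDEFEFDEFAZFEFDEFAZFDEFEFDEFAZFEFDEF

Answer: 98


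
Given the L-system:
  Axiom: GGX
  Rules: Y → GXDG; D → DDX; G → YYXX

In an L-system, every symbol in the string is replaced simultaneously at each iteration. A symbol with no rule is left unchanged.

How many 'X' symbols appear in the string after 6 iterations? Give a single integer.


Answer: 277

Derivation:
Step 0: GGX  (1 'X')
Step 1: YYXXYYXXX  (5 'X')
Step 2: GXDGGXDGXXGXDGGXDGXXX  (9 'X')
Step 3: YYXXXDDXYYXXYYXXXDDXYYXXXXYYXXXDDXYYXXYYXXXDDXYYXXXXX  (29 'X')
Step 4: GXDGGXDGXXXDDXDDXXGXDGGXDGXXGXDGGXDGXXXDDXDDXXGXDGGXDGXXXXGXDGGXDGXXXDDXDDXXGXDGGXDGXXGXDGGXDGXXXDDXDDXXGXDGGXDGXXXXX  (53 'X')
Step 5: YYXXXDDXYYXXYYXXXDDXYYXXXXXDDXDDXXDDXDDXXXYYXXXDDXYYXXYYXXXDDXYYXXXXYYXXXDDXYYXXYYXXXDDXYYXXXXXDDXDDXXDDXDDXXXYYXXXDDXYYXXYYXXXDDXYYXXXXXXYYXXXDDXYYXXYYXXXDDXYYXXXXXDDXDDXXDDXDDXXXYYXXXDDXYYXXYYXXXDDXYYXXXXYYXXXDDXYYXXYYXXXDDXYYXXXXXDDXDDXXDDXDDXXXYYXXXDDXYYXXYYXXXDDXYYXXXXXXX  (149 'X')
Step 6: GXDGGXDGXXXDDXDDXXGXDGGXDGXXGXDGGXDGXXXDDXDDXXGXDGGXDGXXXXXDDXDDXXDDXDDXXXDDXDDXXDDXDDXXXXGXDGGXDGXXXDDXDDXXGXDGGXDGXXGXDGGXDGXXXDDXDDXXGXDGGXDGXXXXGXDGGXDGXXXDDXDDXXGXDGGXDGXXGXDGGXDGXXXDDXDDXXGXDGGXDGXXXXXDDXDDXXDDXDDXXXDDXDDXXDDXDDXXXXGXDGGXDGXXXDDXDDXXGXDGGXDGXXGXDGGXDGXXXDDXDDXXGXDGGXDGXXXXXXGXDGGXDGXXXDDXDDXXGXDGGXDGXXGXDGGXDGXXXDDXDDXXGXDGGXDGXXXXXDDXDDXXDDXDDXXXDDXDDXXDDXDDXXXXGXDGGXDGXXXDDXDDXXGXDGGXDGXXGXDGGXDGXXXDDXDDXXGXDGGXDGXXXXGXDGGXDGXXXDDXDDXXGXDGGXDGXXGXDGGXDGXXXDDXDDXXGXDGGXDGXXXXXDDXDDXXDDXDDXXXDDXDDXXDDXDDXXXXGXDGGXDGXXXDDXDDXXGXDGGXDGXXGXDGGXDGXXXDDXDDXXGXDGGXDGXXXXXXX  (277 'X')


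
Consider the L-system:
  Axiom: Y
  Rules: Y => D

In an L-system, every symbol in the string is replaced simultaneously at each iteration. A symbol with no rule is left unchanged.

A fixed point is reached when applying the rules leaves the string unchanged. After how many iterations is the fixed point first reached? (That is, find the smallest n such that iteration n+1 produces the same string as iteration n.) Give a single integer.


Answer: 1

Derivation:
Step 0: Y
Step 1: D
Step 2: D  (unchanged — fixed point at step 1)


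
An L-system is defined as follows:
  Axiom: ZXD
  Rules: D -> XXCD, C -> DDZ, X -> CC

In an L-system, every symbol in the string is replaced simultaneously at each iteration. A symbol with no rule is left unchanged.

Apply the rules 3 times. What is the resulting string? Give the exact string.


Step 0: ZXD
Step 1: ZCCXXCD
Step 2: ZDDZDDZCCCCDDZXXCD
Step 3: ZXXCDXXCDZXXCDXXCDZDDZDDZDDZDDZXXCDXXCDZCCCCDDZXXCD

Answer: ZXXCDXXCDZXXCDXXCDZDDZDDZDDZDDZXXCDXXCDZCCCCDDZXXCD


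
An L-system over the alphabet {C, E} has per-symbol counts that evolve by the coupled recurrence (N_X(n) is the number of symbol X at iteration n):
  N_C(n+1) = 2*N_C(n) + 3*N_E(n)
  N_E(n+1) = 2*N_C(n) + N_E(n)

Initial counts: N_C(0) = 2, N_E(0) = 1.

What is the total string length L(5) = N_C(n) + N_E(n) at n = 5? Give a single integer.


Step 0: N_C=2, N_E=1, L=3
Step 1: N_C=7, N_E=5, L=12
Step 2: N_C=29, N_E=19, L=48
Step 3: N_C=115, N_E=77, L=192
Step 4: N_C=461, N_E=307, L=768
Step 5: N_C=1843, N_E=1229, L=3072

Answer: 3072


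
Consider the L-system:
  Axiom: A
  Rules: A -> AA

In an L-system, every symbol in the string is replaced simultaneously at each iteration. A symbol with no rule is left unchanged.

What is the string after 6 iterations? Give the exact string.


Step 0: A
Step 1: AA
Step 2: AAAA
Step 3: AAAAAAAA
Step 4: AAAAAAAAAAAAAAAA
Step 5: AAAAAAAAAAAAAAAAAAAAAAAAAAAAAAAA
Step 6: AAAAAAAAAAAAAAAAAAAAAAAAAAAAAAAAAAAAAAAAAAAAAAAAAAAAAAAAAAAAAAAA

Answer: AAAAAAAAAAAAAAAAAAAAAAAAAAAAAAAAAAAAAAAAAAAAAAAAAAAAAAAAAAAAAAAA


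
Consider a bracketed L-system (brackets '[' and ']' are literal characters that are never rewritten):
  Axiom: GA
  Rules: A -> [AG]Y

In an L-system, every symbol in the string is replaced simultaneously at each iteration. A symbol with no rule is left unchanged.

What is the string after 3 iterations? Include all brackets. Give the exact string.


Answer: G[[[AG]YG]YG]Y

Derivation:
Step 0: GA
Step 1: G[AG]Y
Step 2: G[[AG]YG]Y
Step 3: G[[[AG]YG]YG]Y


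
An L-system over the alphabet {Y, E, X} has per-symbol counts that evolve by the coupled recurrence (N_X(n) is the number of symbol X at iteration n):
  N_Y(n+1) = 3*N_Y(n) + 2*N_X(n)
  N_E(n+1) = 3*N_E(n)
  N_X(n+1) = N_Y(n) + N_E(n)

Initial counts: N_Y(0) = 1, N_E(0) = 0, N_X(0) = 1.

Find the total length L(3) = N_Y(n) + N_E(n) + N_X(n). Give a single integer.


Answer: 78

Derivation:
Step 0: N_Y=1, N_E=0, N_X=1, L=2
Step 1: N_Y=5, N_E=0, N_X=1, L=6
Step 2: N_Y=17, N_E=0, N_X=5, L=22
Step 3: N_Y=61, N_E=0, N_X=17, L=78


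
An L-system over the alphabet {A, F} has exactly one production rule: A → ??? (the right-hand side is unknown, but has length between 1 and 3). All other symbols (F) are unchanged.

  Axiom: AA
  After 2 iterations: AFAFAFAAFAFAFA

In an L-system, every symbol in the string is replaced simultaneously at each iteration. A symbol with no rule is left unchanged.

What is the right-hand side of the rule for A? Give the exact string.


Trying A → AFA:
  Step 0: AA
  Step 1: AFAAFA
  Step 2: AFAFAFAAFAFAFA
Matches the given result.

Answer: AFA


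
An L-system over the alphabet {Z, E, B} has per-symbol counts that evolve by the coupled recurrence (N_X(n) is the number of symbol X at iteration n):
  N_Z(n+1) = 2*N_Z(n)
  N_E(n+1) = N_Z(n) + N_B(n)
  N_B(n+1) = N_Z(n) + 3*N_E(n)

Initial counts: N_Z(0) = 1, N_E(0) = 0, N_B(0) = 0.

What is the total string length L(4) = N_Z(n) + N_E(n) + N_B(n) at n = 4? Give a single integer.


Answer: 72

Derivation:
Step 0: N_Z=1, N_E=0, N_B=0, L=1
Step 1: N_Z=2, N_E=1, N_B=1, L=4
Step 2: N_Z=4, N_E=3, N_B=5, L=12
Step 3: N_Z=8, N_E=9, N_B=13, L=30
Step 4: N_Z=16, N_E=21, N_B=35, L=72


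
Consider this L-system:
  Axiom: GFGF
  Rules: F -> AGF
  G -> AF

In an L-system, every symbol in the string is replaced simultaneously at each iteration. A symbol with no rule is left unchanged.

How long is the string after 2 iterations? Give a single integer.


Step 0: length = 4
Step 1: length = 10
Step 2: length = 20

Answer: 20


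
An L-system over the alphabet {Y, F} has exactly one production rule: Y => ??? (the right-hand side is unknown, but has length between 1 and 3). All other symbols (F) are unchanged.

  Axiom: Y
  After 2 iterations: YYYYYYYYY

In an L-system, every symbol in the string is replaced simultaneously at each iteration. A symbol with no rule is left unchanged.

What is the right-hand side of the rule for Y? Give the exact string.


Trying Y => YYY:
  Step 0: Y
  Step 1: YYY
  Step 2: YYYYYYYYY
Matches the given result.

Answer: YYY


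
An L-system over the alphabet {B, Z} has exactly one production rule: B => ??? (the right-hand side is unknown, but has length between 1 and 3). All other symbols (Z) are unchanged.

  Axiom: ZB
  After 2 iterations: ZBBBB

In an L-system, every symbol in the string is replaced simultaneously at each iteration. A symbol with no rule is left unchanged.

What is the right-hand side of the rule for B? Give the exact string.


Trying B => BB:
  Step 0: ZB
  Step 1: ZBB
  Step 2: ZBBBB
Matches the given result.

Answer: BB


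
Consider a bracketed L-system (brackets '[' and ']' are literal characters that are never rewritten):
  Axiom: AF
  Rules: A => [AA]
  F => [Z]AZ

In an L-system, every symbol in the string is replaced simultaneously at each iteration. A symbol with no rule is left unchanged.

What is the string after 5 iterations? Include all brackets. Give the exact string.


Step 0: AF
Step 1: [AA][Z]AZ
Step 2: [[AA][AA]][Z][AA]Z
Step 3: [[[AA][AA]][[AA][AA]]][Z][[AA][AA]]Z
Step 4: [[[[AA][AA]][[AA][AA]]][[[AA][AA]][[AA][AA]]]][Z][[[AA][AA]][[AA][AA]]]Z
Step 5: [[[[[AA][AA]][[AA][AA]]][[[AA][AA]][[AA][AA]]]][[[[AA][AA]][[AA][AA]]][[[AA][AA]][[AA][AA]]]]][Z][[[[AA][AA]][[AA][AA]]][[[AA][AA]][[AA][AA]]]]Z

Answer: [[[[[AA][AA]][[AA][AA]]][[[AA][AA]][[AA][AA]]]][[[[AA][AA]][[AA][AA]]][[[AA][AA]][[AA][AA]]]]][Z][[[[AA][AA]][[AA][AA]]][[[AA][AA]][[AA][AA]]]]Z


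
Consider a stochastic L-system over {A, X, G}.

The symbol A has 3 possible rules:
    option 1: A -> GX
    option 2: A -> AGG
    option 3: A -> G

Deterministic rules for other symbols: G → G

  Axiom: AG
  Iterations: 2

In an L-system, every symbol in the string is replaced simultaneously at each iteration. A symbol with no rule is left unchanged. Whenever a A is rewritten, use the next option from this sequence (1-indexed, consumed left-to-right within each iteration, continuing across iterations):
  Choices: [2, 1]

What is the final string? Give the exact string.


Step 0: AG
Step 1: AGGG  (used choices [2])
Step 2: GXGGG  (used choices [1])

Answer: GXGGG


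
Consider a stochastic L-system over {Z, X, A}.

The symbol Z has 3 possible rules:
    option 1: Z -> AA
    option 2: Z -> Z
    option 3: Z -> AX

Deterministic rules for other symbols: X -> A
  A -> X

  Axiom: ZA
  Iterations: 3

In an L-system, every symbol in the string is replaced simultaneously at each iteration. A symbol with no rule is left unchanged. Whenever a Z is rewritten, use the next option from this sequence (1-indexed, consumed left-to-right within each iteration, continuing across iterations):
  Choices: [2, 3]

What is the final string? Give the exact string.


Answer: XAX

Derivation:
Step 0: ZA
Step 1: ZX  (used choices [2])
Step 2: AXA  (used choices [3])
Step 3: XAX  (used choices [])


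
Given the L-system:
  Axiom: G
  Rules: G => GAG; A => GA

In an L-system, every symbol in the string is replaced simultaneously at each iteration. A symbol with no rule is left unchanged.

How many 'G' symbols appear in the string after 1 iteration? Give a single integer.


Answer: 2

Derivation:
Step 0: G  (1 'G')
Step 1: GAG  (2 'G')


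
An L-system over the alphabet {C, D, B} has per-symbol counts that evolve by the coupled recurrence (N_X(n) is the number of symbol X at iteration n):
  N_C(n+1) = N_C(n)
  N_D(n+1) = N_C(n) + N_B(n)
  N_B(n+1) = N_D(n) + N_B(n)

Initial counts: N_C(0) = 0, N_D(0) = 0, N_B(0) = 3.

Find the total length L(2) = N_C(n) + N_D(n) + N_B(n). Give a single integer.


Step 0: N_C=0, N_D=0, N_B=3, L=3
Step 1: N_C=0, N_D=3, N_B=3, L=6
Step 2: N_C=0, N_D=3, N_B=6, L=9

Answer: 9


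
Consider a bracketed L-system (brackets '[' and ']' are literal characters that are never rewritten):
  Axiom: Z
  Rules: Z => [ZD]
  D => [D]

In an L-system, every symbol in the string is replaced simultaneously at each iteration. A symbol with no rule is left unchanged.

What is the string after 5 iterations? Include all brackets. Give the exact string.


Step 0: Z
Step 1: [ZD]
Step 2: [[ZD][D]]
Step 3: [[[ZD][D]][[D]]]
Step 4: [[[[ZD][D]][[D]]][[[D]]]]
Step 5: [[[[[ZD][D]][[D]]][[[D]]]][[[[D]]]]]

Answer: [[[[[ZD][D]][[D]]][[[D]]]][[[[D]]]]]


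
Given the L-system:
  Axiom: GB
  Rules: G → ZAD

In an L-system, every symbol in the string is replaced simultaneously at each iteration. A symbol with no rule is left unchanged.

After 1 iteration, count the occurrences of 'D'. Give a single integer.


Answer: 1

Derivation:
Step 0: GB  (0 'D')
Step 1: ZADB  (1 'D')


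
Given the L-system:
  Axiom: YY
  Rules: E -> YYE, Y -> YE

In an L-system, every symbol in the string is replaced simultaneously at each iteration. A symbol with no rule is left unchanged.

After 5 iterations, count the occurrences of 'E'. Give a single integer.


Step 0: YY  (0 'E')
Step 1: YEYE  (2 'E')
Step 2: YEYYEYEYYE  (4 'E')
Step 3: YEYYEYEYEYYEYEYYEYEYEYYE  (10 'E')
Step 4: YEYYEYEYEYYEYEYYEYEYYEYEYEYYEYEYYEYEYEYYEYEYYEYEYYEYEYEYYE  (24 'E')
Step 5: YEYYEYEYEYYEYEYYEYEYYEYEYEYYEYEYYEYEYEYYEYEYYEYEYEYYEYEYYEYEYYEYEYEYYEYEYYEYEYEYYEYEYYEYEYYEYEYEYYEYEYYEYEYEYYEYEYYEYEYEYYEYEYYEYEYYEYEYEYYE  (58 'E')

Answer: 58


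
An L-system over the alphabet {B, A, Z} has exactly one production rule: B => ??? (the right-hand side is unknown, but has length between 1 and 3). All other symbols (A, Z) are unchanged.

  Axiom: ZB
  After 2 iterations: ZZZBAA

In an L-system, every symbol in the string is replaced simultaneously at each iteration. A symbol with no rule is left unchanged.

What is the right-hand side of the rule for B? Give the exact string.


Trying B => ZBA:
  Step 0: ZB
  Step 1: ZZBA
  Step 2: ZZZBAA
Matches the given result.

Answer: ZBA


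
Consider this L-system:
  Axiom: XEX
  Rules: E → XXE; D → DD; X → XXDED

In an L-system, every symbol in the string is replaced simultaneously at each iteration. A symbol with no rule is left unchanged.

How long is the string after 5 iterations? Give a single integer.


Answer: 1573

Derivation:
Step 0: length = 3
Step 1: length = 13
Step 2: length = 47
Step 3: length = 157
Step 4: length = 503
Step 5: length = 1573


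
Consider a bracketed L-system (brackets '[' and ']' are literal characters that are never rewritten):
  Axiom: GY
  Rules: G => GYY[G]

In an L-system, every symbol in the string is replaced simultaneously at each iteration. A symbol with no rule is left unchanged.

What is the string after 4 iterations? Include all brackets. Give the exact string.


Answer: GYY[G]YY[GYY[G]]YY[GYY[G]YY[GYY[G]]]YY[GYY[G]YY[GYY[G]]YY[GYY[G]YY[GYY[G]]]]Y

Derivation:
Step 0: GY
Step 1: GYY[G]Y
Step 2: GYY[G]YY[GYY[G]]Y
Step 3: GYY[G]YY[GYY[G]]YY[GYY[G]YY[GYY[G]]]Y
Step 4: GYY[G]YY[GYY[G]]YY[GYY[G]YY[GYY[G]]]YY[GYY[G]YY[GYY[G]]YY[GYY[G]YY[GYY[G]]]]Y


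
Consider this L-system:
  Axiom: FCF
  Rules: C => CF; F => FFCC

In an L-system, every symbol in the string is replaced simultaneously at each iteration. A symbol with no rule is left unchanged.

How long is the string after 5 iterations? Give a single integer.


Step 0: length = 3
Step 1: length = 10
Step 2: length = 30
Step 3: length = 90
Step 4: length = 270
Step 5: length = 810

Answer: 810


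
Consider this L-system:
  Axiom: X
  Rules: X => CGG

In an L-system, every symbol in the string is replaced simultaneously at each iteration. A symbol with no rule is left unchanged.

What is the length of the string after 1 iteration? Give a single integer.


Step 0: length = 1
Step 1: length = 3

Answer: 3


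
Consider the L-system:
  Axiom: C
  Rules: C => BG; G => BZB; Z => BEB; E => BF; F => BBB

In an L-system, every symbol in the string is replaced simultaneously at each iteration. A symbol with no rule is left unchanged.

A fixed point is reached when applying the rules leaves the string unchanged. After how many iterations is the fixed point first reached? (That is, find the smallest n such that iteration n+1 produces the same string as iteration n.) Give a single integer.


Answer: 5

Derivation:
Step 0: C
Step 1: BG
Step 2: BBZB
Step 3: BBBEBB
Step 4: BBBBFBB
Step 5: BBBBBBBBB
Step 6: BBBBBBBBB  (unchanged — fixed point at step 5)
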